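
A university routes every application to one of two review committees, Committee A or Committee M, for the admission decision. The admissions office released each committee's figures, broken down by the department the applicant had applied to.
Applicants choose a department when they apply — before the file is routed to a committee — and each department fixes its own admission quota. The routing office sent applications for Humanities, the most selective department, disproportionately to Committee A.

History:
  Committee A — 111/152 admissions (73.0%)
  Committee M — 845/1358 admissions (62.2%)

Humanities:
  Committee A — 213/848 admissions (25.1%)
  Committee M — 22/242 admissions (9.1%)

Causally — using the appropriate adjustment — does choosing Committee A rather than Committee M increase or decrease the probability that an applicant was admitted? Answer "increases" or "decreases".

increases

Here department is a common cause — it drives both which review committee a case falls under and the outcome. The crude comparison mixes populations; the stratum-specific rates are the causally relevant ones.
Within each level — History: 73.0% vs 62.2%; Humanities: 25.1% vs 9.1% — Committee A is higher every time.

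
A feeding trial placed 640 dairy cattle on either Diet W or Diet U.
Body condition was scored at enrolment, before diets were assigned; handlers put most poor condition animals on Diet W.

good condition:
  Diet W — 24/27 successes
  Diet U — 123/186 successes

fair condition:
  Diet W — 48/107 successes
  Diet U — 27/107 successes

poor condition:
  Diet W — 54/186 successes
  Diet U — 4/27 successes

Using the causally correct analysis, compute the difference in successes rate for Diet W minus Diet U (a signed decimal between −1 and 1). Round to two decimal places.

+0.19

Starting body condition satisfies the back-door criterion: it is not a descendant of the diet, and it blocks the spurious path from diet to outcome. Adjusting for it (i.e., using the within-starting body condition rates) gives the causal effect.
Adjusting over the population distribution of starting body condition: 0.333·(0.889−0.661) + 0.334·(0.449−0.252) + 0.333·(0.290−0.148) = +0.189.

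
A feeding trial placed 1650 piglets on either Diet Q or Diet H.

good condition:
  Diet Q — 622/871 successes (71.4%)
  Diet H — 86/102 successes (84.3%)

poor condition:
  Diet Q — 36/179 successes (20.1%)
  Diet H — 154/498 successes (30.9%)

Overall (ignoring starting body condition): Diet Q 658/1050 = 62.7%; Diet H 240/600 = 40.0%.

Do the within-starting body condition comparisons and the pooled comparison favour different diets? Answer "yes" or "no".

Within each starting body condition level (good condition 71.4% vs 84.3%; poor condition 20.1% vs 30.9%), Diet H has the higher rate every time. Pooled: 62.7% vs 40.0% — Diet Q has the higher rate overall. The two comparisons disagree.

yes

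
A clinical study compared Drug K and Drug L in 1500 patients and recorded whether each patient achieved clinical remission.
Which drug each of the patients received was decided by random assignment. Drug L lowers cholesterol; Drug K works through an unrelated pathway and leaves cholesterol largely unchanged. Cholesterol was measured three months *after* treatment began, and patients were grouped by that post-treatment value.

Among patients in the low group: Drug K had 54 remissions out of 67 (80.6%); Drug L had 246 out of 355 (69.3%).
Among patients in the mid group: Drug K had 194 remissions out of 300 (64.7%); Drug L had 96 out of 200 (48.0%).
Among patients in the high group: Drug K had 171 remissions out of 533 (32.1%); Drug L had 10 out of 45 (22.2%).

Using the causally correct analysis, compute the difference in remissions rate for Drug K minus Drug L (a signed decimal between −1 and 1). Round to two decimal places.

-0.12

Stratifying would compare drugs among patients the drugs themselves sorted into cholesterol groups — a form of selection on an intermediate. The unconditioned pooled rates give the total causal effect.
The causal difference is the pooled difference: 0.466 − 0.587 = -0.121.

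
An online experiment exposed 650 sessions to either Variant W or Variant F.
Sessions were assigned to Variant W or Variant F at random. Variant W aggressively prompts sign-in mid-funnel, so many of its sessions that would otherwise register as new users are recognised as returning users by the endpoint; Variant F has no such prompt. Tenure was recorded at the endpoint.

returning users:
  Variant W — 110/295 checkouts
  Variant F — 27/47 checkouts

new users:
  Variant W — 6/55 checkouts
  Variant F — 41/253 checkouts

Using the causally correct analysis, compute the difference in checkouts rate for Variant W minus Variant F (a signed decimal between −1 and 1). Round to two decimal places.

The stratified and pooled comparisons disagree (Variant F wins within each user tenure; Variant W wins overall), so the answer turns on the causal role of user tenure.
User tenure here is a post-treatment variable shaped by the variant; conditioning on it would introduce bias rather than remove it. The overall comparison is the causal one.
The causal difference is the pooled difference: 0.331 − 0.227 = +0.105.

+0.10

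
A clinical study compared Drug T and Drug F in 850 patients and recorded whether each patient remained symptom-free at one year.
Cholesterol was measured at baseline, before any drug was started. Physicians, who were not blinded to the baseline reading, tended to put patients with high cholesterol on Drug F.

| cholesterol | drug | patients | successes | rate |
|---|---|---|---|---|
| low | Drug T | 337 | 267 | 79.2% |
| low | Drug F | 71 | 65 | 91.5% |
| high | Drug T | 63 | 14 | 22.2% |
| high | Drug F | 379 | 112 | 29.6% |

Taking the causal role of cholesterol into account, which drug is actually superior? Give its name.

Drug F

Cholesterol is set before the drug has any effect — it is not caused by the drug — and it independently drives the outcome. That makes it a confounder, so the causal comparison is within cholesterol levels.
Within each level — low: 79.2% vs 91.5%; high: 22.2% vs 29.6% — Drug F is higher every time.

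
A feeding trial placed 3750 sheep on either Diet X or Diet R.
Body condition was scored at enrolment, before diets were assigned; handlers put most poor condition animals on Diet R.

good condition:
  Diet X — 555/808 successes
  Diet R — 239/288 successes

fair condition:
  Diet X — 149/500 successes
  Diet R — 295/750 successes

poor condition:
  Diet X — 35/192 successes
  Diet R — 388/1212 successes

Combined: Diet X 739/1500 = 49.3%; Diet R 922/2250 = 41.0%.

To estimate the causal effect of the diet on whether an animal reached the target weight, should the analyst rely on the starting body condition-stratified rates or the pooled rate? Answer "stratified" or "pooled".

Starting body condition differs across diets for reasons unrelated to any effect of the diet itself, and it separately predicts the outcome — a classic confounder. We must compare within starting body condition levels.
Within each level — good condition: 68.7% vs 83.0%; fair condition: 29.8% vs 39.3%; poor condition: 18.2% vs 32.0% — Diet R is higher every time.

stratified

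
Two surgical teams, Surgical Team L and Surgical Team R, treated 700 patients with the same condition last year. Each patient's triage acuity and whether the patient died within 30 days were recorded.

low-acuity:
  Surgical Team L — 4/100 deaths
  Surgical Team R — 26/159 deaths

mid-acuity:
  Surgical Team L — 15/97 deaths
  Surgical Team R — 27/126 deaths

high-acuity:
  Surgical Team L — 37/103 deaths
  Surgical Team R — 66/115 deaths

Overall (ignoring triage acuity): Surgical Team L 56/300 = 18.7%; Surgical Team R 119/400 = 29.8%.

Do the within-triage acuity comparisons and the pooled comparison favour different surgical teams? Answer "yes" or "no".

Within each triage acuity level (low-acuity 4.0% vs 16.4%; mid-acuity 15.5% vs 21.4%; high-acuity 35.9% vs 57.4%), Surgical Team L has the lower rate every time. Pooled: 18.7% vs 29.8% — Surgical Team L has the lower rate overall. They agree.

no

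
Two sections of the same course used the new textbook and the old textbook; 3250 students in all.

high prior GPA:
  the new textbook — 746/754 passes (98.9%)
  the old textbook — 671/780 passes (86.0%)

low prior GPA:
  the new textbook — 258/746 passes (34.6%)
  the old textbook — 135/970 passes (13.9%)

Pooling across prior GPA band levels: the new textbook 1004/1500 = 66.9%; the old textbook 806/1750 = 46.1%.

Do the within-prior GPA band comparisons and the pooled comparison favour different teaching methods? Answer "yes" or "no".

no

Within each prior GPA band level (high prior GPA 98.9% vs 86.0%; low prior GPA 34.6% vs 13.9%), the new textbook has the higher rate every time. Pooled: 66.9% vs 46.1% — the new textbook has the higher rate overall. They agree.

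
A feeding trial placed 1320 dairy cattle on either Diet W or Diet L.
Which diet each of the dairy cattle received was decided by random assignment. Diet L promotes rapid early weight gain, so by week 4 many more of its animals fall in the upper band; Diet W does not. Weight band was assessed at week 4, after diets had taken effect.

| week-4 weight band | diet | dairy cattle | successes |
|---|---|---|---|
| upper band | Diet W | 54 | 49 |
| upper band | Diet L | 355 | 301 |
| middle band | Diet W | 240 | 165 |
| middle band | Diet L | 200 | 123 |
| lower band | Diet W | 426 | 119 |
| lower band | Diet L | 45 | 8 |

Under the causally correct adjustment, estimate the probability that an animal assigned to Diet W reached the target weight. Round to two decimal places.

0.46

Stratifying would compare diets among dairy cattle the diets themselves sorted into week-4 weight band groups — a form of selection on an intermediate. The unconditioned pooled rates give the total causal effect.
So P(outcome | do(Diet W)) is just the pooled rate for Diet W: 333/720 = 0.463.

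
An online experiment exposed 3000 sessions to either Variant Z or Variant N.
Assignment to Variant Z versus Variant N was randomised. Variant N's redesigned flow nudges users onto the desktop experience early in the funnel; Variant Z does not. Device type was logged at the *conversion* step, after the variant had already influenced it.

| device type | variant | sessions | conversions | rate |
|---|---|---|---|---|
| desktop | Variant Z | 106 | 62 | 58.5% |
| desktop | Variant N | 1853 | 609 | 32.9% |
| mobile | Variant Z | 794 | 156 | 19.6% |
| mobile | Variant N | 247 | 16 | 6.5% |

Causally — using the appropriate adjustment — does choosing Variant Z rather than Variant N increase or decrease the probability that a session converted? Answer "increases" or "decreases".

Device type here is a post-treatment variable shaped by the variant; conditioning on it would introduce bias rather than remove it. The overall comparison is the causal one.
Pooled: Variant Z 24.2% vs Variant N 29.8%; Variant N is higher overall.

decreases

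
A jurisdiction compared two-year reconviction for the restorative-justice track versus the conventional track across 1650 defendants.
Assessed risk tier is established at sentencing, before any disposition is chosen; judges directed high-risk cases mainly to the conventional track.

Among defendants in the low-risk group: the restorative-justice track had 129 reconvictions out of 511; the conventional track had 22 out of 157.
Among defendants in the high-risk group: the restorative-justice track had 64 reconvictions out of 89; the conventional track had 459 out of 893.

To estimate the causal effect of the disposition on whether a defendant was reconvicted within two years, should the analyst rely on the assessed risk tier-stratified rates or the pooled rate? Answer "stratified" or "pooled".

The stratified and pooled comparisons disagree (the conventional track wins within each assessed risk tier; the restorative-justice track wins overall), so the answer turns on the causal role of assessed risk tier.
Since assessed risk tier is a pre-existing factor (not a product of the disposition) and it affects the outcome on its own, it is a confounder. The stratified rates, not the pooled rate, identify the causal effect.
Within each level — low-risk: 25.2% vs 14.0%; high-risk: 71.9% vs 51.4% — the conventional track is lower every time.

stratified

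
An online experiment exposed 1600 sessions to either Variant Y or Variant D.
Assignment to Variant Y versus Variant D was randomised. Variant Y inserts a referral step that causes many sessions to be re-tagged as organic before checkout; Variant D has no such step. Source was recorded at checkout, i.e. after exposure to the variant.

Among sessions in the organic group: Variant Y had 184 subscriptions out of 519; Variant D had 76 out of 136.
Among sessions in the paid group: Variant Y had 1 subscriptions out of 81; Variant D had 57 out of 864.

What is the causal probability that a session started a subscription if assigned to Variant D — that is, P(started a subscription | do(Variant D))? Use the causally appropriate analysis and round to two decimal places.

0.13

Traffic source lies on the pathway variant → traffic source → outcome, so adjusting for it blocks the indirect effect. For the total causal effect of variant, use the unadjusted pooled rates.
So P(outcome | do(Variant D)) is just the pooled rate for Variant D: 133/1000 = 0.133.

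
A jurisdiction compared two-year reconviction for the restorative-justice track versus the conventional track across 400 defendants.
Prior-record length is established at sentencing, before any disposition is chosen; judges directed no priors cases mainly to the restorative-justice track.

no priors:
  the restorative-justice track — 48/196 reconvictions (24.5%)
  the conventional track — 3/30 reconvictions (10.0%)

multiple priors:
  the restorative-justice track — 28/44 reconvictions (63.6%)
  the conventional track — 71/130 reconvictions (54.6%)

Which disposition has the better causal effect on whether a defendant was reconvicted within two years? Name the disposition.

the conventional track

Prior-record length is set before the disposition has any effect — it is not caused by the disposition — and it independently drives the outcome. That makes it a confounder, so the causal comparison is within prior-record length levels.
Within each level — no priors: 24.5% vs 10.0%; multiple priors: 63.6% vs 54.6% — the conventional track is lower every time.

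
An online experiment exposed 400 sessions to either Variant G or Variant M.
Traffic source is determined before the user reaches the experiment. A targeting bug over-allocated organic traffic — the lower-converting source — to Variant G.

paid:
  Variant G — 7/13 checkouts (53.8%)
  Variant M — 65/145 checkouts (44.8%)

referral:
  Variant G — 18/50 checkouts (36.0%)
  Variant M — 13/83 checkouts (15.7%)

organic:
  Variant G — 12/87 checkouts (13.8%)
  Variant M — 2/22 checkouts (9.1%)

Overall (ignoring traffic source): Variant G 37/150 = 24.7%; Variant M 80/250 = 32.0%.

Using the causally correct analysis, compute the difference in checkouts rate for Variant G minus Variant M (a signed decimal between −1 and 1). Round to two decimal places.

+0.12

Variant G is higher inside every traffic source stratum but Variant M is higher in aggregate. Whether to stratify depends on how traffic source relates to the variant.
Traffic source satisfies the back-door criterion: it is not a descendant of the variant, and it blocks the spurious path from variant to outcome. Adjusting for it (i.e., using the within-traffic source rates) gives the causal effect.
Adjusting over the population distribution of traffic source: 0.395·(0.538−0.448) + 0.333·(0.360−0.157) + 0.273·(0.138−0.091) = +0.116.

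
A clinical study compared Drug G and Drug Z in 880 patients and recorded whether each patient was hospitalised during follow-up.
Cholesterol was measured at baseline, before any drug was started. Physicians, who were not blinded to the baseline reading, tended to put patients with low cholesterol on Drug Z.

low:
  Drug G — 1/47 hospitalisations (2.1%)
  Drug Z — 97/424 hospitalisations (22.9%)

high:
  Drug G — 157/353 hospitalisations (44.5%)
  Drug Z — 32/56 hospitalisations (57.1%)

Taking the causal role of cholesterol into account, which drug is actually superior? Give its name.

Drug G is lower inside every cholesterol stratum but Drug Z is lower in aggregate. Whether to stratify depends on how cholesterol relates to the drug.
Cholesterol satisfies the back-door criterion: it is not a descendant of the drug, and it blocks the spurious path from drug to outcome. Adjusting for it (i.e., using the within-cholesterol rates) gives the causal effect.
Within each level — low: 2.1% vs 22.9%; high: 44.5% vs 57.1% — Drug G is lower every time.

Drug G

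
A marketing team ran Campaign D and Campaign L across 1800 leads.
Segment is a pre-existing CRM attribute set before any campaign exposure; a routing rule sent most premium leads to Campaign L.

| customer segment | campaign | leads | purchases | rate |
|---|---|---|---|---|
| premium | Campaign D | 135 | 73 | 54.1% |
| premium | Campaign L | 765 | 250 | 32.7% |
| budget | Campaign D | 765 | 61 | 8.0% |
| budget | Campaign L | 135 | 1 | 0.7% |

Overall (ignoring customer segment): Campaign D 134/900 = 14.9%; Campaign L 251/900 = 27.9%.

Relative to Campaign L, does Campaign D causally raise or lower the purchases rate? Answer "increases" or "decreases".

The imbalance in customer segment arose from how leads were allocated, not from anything the campaign did; and customer segment independently affects the outcome. The pooled gap is confounded — condition on customer segment.
Within each level — premium: 54.1% vs 32.7%; budget: 8.0% vs 0.7% — Campaign D is higher every time.

increases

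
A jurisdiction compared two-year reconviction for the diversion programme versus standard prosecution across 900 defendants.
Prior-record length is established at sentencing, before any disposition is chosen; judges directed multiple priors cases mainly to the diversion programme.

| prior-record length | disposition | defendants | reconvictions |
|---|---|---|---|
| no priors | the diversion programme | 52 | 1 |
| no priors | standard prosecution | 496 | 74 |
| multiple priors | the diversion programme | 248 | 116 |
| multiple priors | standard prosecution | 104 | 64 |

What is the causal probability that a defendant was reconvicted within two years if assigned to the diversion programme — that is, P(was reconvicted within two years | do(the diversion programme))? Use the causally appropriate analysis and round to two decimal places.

the diversion programme is lower inside every prior-record length stratum but standard prosecution is lower in aggregate. Whether to stratify depends on how prior-record length relates to the disposition.
Prior-record length differs across dispositions for reasons unrelated to any effect of the disposition itself, and it separately predicts the outcome — a classic confounder. We must compare within prior-record length levels.
Standardising the diversion programme to the population prior-record length mix: 0.609·1/52 + 0.391·116/248 = 0.195.

0.19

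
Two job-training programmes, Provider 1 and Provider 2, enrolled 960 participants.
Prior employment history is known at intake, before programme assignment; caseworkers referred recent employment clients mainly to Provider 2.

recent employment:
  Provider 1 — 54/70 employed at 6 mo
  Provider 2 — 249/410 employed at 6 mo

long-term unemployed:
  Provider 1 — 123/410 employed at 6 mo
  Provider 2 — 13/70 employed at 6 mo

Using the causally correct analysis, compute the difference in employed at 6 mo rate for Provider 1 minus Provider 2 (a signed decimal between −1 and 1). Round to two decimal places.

+0.14

Prior employment history differs across programmes for reasons unrelated to any effect of the programme itself, and it separately predicts the outcome — a classic confounder. We must compare within prior employment history levels.
Adjusting over the population distribution of prior employment history: 0.500·(0.771−0.607) + 0.500·(0.300−0.186) = +0.139.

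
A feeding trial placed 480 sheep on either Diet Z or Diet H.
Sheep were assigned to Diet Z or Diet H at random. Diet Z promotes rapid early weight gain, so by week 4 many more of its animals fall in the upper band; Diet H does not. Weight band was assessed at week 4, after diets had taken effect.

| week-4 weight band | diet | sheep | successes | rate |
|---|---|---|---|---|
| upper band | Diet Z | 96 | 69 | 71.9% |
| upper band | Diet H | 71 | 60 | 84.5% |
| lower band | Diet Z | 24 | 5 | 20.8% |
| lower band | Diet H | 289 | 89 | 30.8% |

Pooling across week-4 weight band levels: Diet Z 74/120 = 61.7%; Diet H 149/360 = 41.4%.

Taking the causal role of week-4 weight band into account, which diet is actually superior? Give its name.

Week-4 weight band is recorded after the diet and is itself shifted by it — it sits on the causal path from diet to outcome. Conditioning on a mediator would strip out part of the effect we want; the pooled comparison gives the total causal effect.
Pooled: Diet Z 61.7% vs Diet H 41.4%; Diet Z is higher overall.

Diet Z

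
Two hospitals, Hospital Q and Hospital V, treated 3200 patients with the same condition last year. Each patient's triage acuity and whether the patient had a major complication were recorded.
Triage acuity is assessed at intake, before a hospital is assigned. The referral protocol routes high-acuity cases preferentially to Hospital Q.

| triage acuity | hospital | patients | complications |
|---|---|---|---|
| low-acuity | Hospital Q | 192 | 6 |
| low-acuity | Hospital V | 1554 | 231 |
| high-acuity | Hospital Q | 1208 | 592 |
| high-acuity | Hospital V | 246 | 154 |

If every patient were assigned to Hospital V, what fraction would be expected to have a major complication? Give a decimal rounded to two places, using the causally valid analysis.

The imbalance in triage acuity arose from how patients were allocated, not from anything the hospital did; and triage acuity independently affects the outcome. The pooled gap is confounded — condition on triage acuity.
Standardising Hospital V to the population triage acuity mix: 0.546·231/1554 + 0.454·154/246 = 0.366.

0.37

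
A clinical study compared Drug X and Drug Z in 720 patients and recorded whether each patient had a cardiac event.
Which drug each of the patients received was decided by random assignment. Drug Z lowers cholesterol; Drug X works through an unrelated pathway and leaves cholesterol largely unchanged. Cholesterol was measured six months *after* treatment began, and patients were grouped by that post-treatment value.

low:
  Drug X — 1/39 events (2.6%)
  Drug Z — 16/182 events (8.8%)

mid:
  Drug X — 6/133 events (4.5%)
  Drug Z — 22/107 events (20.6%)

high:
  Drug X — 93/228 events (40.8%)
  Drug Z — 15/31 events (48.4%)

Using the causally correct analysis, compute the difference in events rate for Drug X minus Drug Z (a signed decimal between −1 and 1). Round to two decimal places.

Cholesterol is downstream of the drug. One should not condition on a consequence of treatment, so the overall rates are the right comparison.
The causal difference is the pooled difference: 0.250 − 0.166 = +0.084.

+0.08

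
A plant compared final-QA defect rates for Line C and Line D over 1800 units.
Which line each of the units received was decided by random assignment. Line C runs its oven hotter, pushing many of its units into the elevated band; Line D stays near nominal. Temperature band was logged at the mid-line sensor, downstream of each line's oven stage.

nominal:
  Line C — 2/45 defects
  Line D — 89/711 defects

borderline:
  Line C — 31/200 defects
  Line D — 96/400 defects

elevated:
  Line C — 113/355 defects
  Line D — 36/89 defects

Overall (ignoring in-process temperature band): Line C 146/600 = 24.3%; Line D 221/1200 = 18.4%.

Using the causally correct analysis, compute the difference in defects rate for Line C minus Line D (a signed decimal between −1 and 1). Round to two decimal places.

+0.06

Within every in-process temperature band level Line C has the lower rate, yet pooled Line D does — Simpson's reversal.
Stratifying would compare lines among units the lines themselves sorted into in-process temperature band groups — a form of selection on an intermediate. The unconditioned pooled rates give the total causal effect.
The causal difference is the pooled difference: 0.243 − 0.184 = +0.059.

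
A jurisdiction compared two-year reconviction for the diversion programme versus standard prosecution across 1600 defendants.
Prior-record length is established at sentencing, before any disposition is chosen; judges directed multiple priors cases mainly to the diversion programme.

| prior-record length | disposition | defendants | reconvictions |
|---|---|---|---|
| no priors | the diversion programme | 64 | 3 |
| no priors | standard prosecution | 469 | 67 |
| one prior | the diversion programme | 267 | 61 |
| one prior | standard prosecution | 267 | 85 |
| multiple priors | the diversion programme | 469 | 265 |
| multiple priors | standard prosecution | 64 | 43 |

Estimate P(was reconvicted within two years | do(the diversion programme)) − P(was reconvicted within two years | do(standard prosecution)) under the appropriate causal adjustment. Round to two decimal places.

-0.10

The stratified and pooled comparisons disagree (the diversion programme wins within each prior-record length; standard prosecution wins overall), so the answer turns on the causal role of prior-record length.
Nothing the disposition does changes prior-record length; the imbalance is an allocation artefact. With prior-record length also predicting the outcome, the pooled figure is confounded, and the within-stratum comparison is the causal one.
Adjusting over the population distribution of prior-record length: 0.333·(0.047−0.143) + 0.334·(0.228−0.318) + 0.333·(0.565−0.672) = -0.098.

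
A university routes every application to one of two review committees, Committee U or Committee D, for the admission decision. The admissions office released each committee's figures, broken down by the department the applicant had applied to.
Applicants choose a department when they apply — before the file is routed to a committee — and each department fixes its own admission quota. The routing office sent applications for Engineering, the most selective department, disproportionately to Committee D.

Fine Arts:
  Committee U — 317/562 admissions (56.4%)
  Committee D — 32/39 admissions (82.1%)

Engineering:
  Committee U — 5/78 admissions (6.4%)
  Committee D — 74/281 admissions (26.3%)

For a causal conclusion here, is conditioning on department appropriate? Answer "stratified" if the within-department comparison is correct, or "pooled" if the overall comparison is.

stratified

Since department is a pre-existing factor (not a product of the review committee) and it affects the outcome on its own, it is a confounder. The stratified rates, not the pooled rate, identify the causal effect.
Within each level — Fine Arts: 56.4% vs 82.1%; Engineering: 6.4% vs 26.3% — Committee D is higher every time.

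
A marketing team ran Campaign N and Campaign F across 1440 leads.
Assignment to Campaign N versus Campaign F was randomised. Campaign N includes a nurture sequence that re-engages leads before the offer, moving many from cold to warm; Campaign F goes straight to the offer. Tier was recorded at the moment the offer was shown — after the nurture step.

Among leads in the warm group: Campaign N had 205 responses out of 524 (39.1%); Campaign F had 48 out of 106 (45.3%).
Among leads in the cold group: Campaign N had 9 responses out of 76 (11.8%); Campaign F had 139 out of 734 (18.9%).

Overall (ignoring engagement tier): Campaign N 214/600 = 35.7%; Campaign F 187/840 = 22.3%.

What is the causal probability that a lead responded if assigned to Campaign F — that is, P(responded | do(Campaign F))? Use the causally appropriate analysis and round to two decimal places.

Engagement tier is recorded after the campaign and is itself shifted by it — it sits on the causal path from campaign to outcome. Conditioning on a mediator would strip out part of the effect we want; the pooled comparison gives the total causal effect.
So P(outcome | do(Campaign F)) is just the pooled rate for Campaign F: 187/840 = 0.223.

0.22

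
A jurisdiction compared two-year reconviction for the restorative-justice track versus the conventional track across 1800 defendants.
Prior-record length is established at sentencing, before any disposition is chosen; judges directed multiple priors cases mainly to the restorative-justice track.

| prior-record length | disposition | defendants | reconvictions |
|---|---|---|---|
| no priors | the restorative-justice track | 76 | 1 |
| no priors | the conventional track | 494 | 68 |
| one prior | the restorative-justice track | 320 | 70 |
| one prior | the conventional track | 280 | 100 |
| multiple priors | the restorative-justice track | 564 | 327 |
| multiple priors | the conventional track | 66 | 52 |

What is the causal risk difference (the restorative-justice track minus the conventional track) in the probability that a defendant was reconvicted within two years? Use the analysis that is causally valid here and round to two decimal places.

-0.16

The imbalance in prior-record length arose from how defendants were allocated, not from anything the disposition did; and prior-record length independently affects the outcome. The pooled gap is confounded — condition on prior-record length.
Adjusting over the population distribution of prior-record length: 0.317·(0.013−0.138) + 0.333·(0.219−0.357) + 0.350·(0.580−0.788) = -0.158.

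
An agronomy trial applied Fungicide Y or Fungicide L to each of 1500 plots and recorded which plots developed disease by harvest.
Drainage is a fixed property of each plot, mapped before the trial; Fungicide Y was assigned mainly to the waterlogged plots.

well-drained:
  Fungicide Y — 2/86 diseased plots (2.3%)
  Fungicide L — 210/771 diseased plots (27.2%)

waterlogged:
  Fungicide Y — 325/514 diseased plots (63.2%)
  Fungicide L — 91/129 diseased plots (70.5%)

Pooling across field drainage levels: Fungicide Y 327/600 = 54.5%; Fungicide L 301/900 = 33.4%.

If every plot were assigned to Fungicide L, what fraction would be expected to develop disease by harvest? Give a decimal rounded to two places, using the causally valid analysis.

Fungicide Y is lower inside every field drainage stratum but Fungicide L is lower in aggregate. Whether to stratify depends on how field drainage relates to the fungicide.
The imbalance in field drainage arose from how plots were allocated, not from anything the fungicide did; and field drainage independently affects the outcome. The pooled gap is confounded — condition on field drainage.
Standardising Fungicide L to the population field drainage mix: 0.571·210/771 + 0.429·91/129 = 0.458.

0.46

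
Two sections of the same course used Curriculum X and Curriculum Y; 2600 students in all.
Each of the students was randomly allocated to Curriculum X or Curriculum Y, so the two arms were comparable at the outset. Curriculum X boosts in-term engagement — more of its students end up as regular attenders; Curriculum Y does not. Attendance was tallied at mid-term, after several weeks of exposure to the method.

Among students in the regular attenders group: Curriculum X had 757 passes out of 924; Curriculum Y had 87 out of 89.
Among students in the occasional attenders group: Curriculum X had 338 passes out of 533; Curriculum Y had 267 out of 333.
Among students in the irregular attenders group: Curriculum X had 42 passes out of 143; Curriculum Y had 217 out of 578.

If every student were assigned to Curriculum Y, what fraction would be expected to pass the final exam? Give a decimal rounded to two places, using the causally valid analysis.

Mid-term attendance lies on the pathway teaching method → mid-term attendance → outcome, so adjusting for it blocks the indirect effect. For the total causal effect of teaching method, use the unadjusted pooled rates.
So P(outcome | do(Curriculum Y)) is just the pooled rate for Curriculum Y: 571/1000 = 0.571.

0.57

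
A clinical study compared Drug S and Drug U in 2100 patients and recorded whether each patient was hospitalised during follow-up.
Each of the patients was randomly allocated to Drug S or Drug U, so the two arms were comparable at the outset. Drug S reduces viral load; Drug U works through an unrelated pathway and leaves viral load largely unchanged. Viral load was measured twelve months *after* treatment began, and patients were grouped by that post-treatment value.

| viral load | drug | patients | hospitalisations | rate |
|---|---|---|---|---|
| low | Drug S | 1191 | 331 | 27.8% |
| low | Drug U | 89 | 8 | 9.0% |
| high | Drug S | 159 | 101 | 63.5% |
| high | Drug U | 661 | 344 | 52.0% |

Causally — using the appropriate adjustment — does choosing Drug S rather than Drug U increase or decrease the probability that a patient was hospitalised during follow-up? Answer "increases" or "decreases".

Within every viral load level Drug U has the lower rate, yet pooled Drug S does — Simpson's reversal.
Viral load is recorded after the drug and is itself shifted by it — it sits on the causal path from drug to outcome. Conditioning on a mediator would strip out part of the effect we want; the pooled comparison gives the total causal effect.
Pooled: Drug S 32.0% vs Drug U 46.9%; Drug S is lower overall.

decreases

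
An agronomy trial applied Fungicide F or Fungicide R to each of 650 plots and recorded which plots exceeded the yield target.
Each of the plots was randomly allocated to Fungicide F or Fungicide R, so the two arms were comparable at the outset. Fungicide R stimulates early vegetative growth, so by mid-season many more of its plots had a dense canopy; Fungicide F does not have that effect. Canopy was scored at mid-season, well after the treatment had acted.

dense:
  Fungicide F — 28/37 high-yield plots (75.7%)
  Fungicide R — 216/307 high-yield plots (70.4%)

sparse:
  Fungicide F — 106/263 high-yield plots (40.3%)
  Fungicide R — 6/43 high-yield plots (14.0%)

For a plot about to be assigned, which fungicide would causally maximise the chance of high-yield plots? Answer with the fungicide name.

Fungicide R

Within every mid-season canopy level Fungicide F has the higher rate, yet pooled Fungicide R does — Simpson's reversal.
Mid-season canopy is downstream of the fungicide. One should not condition on a consequence of treatment, so the overall rates are the right comparison.
Pooled: Fungicide F 44.7% vs Fungicide R 63.4%; Fungicide R is higher overall.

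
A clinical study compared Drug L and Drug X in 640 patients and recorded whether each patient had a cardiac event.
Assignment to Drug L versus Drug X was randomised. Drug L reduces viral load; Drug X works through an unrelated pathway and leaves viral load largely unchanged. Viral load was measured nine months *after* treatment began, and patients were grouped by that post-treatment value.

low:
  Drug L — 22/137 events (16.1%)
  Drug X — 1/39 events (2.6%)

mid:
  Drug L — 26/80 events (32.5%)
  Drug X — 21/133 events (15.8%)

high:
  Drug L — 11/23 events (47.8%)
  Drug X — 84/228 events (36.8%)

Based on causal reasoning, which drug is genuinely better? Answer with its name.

Drug L

The viral load-specific comparison favours Drug X throughout, but the pooled figures favour Drug L. The question is whether to condition on viral load.
Viral load here is a post-treatment variable shaped by the drug; conditioning on it would introduce bias rather than remove it. The overall comparison is the causal one.
Pooled: Drug L 24.6% vs Drug X 26.5%; Drug L is lower overall.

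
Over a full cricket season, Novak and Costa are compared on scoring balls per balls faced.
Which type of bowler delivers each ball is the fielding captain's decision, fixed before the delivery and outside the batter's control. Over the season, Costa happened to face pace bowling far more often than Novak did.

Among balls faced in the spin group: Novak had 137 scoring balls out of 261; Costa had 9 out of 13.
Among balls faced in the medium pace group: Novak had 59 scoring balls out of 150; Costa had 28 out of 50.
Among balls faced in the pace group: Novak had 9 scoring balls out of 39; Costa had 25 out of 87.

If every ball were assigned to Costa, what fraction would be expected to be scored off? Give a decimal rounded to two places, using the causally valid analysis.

The bowling type-specific comparison favours Costa throughout, but the pooled figures favour Novak. The question is whether to condition on bowling type.
Bowling type satisfies the back-door criterion: it is not a descendant of the player, and it blocks the spurious path from player to outcome. Adjusting for it (i.e., using the within-bowling type rates) gives the causal effect.
Standardising Costa to the population bowling type mix: 0.457·9/13 + 0.333·28/50 + 0.210·25/87 = 0.563.

0.56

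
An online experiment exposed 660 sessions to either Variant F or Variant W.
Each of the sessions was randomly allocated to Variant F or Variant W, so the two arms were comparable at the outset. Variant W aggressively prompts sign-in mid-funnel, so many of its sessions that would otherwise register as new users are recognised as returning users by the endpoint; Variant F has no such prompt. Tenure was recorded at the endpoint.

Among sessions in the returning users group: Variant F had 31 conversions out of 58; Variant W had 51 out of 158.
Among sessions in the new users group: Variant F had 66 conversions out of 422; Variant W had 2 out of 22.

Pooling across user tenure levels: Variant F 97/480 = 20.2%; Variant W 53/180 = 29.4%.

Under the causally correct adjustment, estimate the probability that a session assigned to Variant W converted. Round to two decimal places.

0.29

Because the variant influences user tenure, user tenure is a post-treatment mediator, not a confounder. Stratifying on it would bias the estimate; the causal effect is the crude pooled difference.
So P(outcome | do(Variant W)) is just the pooled rate for Variant W: 53/180 = 0.294.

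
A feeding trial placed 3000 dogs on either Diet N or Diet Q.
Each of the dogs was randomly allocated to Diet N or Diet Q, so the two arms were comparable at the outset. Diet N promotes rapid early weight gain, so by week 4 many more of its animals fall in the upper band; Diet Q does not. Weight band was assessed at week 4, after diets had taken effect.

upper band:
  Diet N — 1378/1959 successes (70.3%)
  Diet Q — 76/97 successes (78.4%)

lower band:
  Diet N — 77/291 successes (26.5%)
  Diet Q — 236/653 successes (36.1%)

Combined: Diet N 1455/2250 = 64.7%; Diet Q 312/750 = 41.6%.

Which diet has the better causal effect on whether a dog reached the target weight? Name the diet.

Diet N

Week-4 weight band is recorded after the diet and is itself shifted by it — it sits on the causal path from diet to outcome. Conditioning on a mediator would strip out part of the effect we want; the pooled comparison gives the total causal effect.
Pooled: Diet N 64.7% vs Diet Q 41.6%; Diet N is higher overall.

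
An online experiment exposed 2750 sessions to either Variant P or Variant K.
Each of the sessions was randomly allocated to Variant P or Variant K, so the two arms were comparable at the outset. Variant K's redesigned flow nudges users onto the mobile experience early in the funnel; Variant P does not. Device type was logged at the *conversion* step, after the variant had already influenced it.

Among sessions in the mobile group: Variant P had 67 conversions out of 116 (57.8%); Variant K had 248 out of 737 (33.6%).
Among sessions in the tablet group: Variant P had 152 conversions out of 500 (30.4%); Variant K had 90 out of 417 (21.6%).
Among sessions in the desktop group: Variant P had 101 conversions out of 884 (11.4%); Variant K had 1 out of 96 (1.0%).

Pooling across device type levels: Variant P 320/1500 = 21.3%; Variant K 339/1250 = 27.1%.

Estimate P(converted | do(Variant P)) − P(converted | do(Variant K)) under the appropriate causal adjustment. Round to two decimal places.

Device type is recorded after the variant and is itself shifted by it — it sits on the causal path from variant to outcome. Conditioning on a mediator would strip out part of the effect we want; the pooled comparison gives the total causal effect.
The causal difference is the pooled difference: 0.213 − 0.271 = -0.058.

-0.06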